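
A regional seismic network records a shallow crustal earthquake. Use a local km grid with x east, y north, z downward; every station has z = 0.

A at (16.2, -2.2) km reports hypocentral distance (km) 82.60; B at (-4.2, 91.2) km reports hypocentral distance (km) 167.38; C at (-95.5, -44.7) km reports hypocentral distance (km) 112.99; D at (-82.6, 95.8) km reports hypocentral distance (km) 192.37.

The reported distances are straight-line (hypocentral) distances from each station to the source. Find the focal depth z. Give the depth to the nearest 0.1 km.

46.7 km

Each station gives a sphere (x−x_i)² + (y−y_i)² + z² = d_i² (stations at z=0).
Subtracting the A sphere from B and C: z² cancels, leaving linear equations in x and y:
-40.8 x + 186.8 y = -13125.50
-223.4 x − 85.0 y = 4907.08
Solving: x ≈ 4.403, y ≈ -69.303 km (keep extra digits for the depth step; rounded: 4.4, -69.3).
Then from the A sphere: z² = 82.60² − (x − 16.2)² − (y + 2.2)² with x = 4.403, y = -69.303, so z ≈ 46.699 ≈ 46.7 km.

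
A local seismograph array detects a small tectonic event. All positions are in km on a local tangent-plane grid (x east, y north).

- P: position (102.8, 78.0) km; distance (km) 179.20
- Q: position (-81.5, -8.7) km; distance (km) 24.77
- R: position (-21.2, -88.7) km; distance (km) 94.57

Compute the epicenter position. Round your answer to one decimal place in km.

x ≈ -57.8 km, y ≈ -1.5 km

Circle about each station: (x − 102.8)² + (y − 78.0)² = 179.20²; (x + 81.5)² + (y + 8.7)² = 24.77²; (x + 21.2)² + (y + 88.7)² = 94.57².
Subtracting the P equation from the Q and R equations removes the quadratic terms:
-368.6 x − 173.4 y = 21565.19
-248.0 x − 333.4 y = 14834.45
Solving the 2×2 system: x ≈ -57.8, y ≈ -1.5 km.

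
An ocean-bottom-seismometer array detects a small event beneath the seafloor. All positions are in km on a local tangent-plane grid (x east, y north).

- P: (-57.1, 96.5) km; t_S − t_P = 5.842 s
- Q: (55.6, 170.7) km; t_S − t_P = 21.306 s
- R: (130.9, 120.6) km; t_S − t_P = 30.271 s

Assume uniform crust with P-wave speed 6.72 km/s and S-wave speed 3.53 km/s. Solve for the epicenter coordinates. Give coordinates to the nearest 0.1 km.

Distance from S−P lag: d = Δt · v_P v_S / (v_P − v_S) = Δt · (6.72·3.53)/(6.72−3.53) ≈ 7.4362·Δt.
So d_P = 43.44, d_Q = 158.44, d_R = 225.10 km.
Circle about each station: (x + 57.1)² + (y − 96.5)² = 43.44²; (x − 55.6)² + (y − 170.7)² = 158.44²; (x − 130.9)² + (y − 120.6)² = 225.10².
Subtracting pairs of circle equations eliminates x²+y² and gives linear equations (the radical axes):
225.4 x + 148.4 y = -3559.01
376.0 x + 48.2 y = -29676.47
Solving the 2×2 system: x ≈ -94.2, y ≈ 119.1 km.

x ≈ -94.2 km, y ≈ 119.1 km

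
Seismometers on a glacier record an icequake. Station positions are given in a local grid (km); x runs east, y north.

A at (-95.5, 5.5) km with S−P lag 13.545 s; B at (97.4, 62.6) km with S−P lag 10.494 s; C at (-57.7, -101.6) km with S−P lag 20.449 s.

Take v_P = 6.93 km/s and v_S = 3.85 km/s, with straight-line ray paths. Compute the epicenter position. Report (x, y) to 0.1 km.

Distance from S−P lag: d = Δt · v_P v_S / (v_P − v_S) = Δt · (6.93·3.85)/(6.93−3.85) ≈ 8.6625·Δt.
So d_A = 117.33, d_B = 90.90, d_C = 177.14 km.
Circle about each station: (x + 95.5)² + (y − 5.5)² = 117.33²; (x − 97.4)² + (y − 62.6)² = 90.90²; (x + 57.7)² + (y + 101.6)² = 177.14².
Subtracting pairs of circle equations eliminates x²+y² and gives linear equations (the radical axes):
385.8 x + 114.2 y = 9758.54
75.6 x − 214.2 y = -13110.90
Solving the 2×2 system: x ≈ 6.5, y ≈ 63.5 km.
Check against A (with the unrounded x, y): √((x + 95.5)²+(y − 5.5)²) = 117.34 ≈ 117.33 km. ✓

(6.5, 63.5)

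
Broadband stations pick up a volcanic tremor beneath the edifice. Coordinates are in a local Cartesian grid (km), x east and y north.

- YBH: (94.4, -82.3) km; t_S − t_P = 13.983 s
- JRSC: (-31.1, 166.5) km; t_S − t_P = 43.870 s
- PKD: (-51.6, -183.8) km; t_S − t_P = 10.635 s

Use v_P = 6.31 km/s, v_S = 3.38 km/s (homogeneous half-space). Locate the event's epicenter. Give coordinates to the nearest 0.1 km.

17.6 km east, -149.1 km north

Distance from S−P lag: d = Δt · v_P v_S / (v_P − v_S) = Δt · (6.31·3.38)/(6.31−3.38) ≈ 7.2791·Δt.
So d_YBH = 101.78, d_JRSC = 319.33, d_PKD = 77.41 km.
Circle about each station: (x − 94.4)² + (y + 82.3)² = 101.78²; (x + 31.1)² + (y − 166.5)² = 319.33²; (x + 51.6)² + (y + 183.8)² = 77.41².
Subtracting pairs of circle equations eliminates x²+y² and gives linear equations (the radical axes):
-251.0 x + 497.6 y = -78607.67
-292.0 x − 203.0 y = 25127.21
Solving the 2×2 system: x ≈ 17.6, y ≈ -149.1 km.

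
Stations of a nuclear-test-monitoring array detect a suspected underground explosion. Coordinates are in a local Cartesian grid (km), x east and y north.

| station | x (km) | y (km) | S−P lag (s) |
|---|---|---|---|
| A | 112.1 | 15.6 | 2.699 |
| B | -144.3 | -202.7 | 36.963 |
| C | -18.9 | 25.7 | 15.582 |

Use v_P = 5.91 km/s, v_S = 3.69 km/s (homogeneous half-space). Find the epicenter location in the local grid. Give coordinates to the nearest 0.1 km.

Distance from S−P lag: d = Δt · v_P v_S / (v_P − v_S) = Δt · (5.91·3.69)/(5.91−3.69) ≈ 9.8234·Δt.
So d_A = 26.51, d_B = 363.10, d_C = 153.07 km.
Circle about each station: (x − 112.1)² + (y − 15.6)² = 26.51²; (x + 144.3)² + (y + 202.7)² = 363.10²; (x + 18.9)² + (y − 25.7)² = 153.07².
Subtracting pairs of circle equations eliminates x²+y² and gives linear equations (the radical axes):
-512.8 x − 436.6 y = -82038.82
-262.0 x + 20.2 y = -34519.71
Solving the 2×2 system: x ≈ 134.1, y ≈ 30.4 km.
Check against A (with the unrounded x, y): √((x − 112.1)²+(y − 15.6)²) = 26.51 ≈ 26.51 km. ✓

134.1 km east, 30.4 km north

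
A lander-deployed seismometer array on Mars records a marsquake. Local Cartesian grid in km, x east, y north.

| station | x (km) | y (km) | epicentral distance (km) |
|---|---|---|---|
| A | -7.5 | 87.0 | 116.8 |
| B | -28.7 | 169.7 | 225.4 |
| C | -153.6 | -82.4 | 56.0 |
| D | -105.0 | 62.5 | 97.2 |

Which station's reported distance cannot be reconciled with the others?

A

Solve using three stations at a time. Using B, C, D (subtract circle equations pairwise → linear system) gives (x, y) ≈ (-130.9, -31.2).
Distances from that point to each station vs reported:
  A: calculated 170.9 vs reported 116.8 → residual 54.1 km
  B: calculated 225.4 vs reported 225.4 → residual 0.0 km
  C: calculated 56.0 vs reported 56.0 → residual 0.0 km
  D: calculated 97.2 vs reported 97.2 → residual 0.0 km
B, C, D are mutually consistent (residuals ≈ 0); A is off by 54.1 km.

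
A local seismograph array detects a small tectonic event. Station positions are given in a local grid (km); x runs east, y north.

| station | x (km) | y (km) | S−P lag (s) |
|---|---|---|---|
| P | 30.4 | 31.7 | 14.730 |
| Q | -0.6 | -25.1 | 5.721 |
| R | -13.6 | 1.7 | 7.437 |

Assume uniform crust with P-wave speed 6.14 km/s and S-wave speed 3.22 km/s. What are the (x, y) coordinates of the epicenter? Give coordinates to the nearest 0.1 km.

(-34.3, -44.2)

Distance from S−P lag: d = Δt · v_P v_S / (v_P − v_S) = Δt · (6.14·3.22)/(6.14−3.22) ≈ 6.7708·Δt.
So d_P = 99.73, d_Q = 38.74, d_R = 50.35 km.
Circle about each station: (x − 30.4)² + (y − 31.7)² = 99.73²; (x + 0.6)² + (y + 25.1)² = 38.74²; (x + 13.6)² + (y − 1.7)² = 50.35².
Subtracting pairs of circle equations eliminates x²+y² and gives linear equations (the radical axes):
-62.0 x − 113.6 y = 7146.61
-88.0 x − 60.0 y = 5669.75
Solving the 2×2 system: x ≈ -34.3, y ≈ -44.2 km.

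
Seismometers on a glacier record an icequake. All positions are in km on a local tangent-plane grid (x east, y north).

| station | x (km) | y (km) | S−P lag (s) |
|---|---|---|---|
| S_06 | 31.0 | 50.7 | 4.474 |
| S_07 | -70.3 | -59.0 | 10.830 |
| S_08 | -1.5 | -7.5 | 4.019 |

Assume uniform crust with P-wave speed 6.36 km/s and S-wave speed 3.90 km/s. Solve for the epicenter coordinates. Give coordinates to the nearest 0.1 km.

-10.1 km east, 32.1 km north

Distance from S−P lag: d = Δt · v_P v_S / (v_P − v_S) = Δt · (6.36·3.90)/(6.36−3.90) ≈ 10.0829·Δt.
So d_S_06 = 45.11, d_S_07 = 109.20, d_S_08 = 40.52 km.
Circle about each station: (x − 31.0)² + (y − 50.7)² = 45.11²; (x + 70.3)² + (y + 59.0)² = 109.20²; (x + 1.5)² + (y + 7.5)² = 40.52².
Subtracting the S_06 equation from the S_07 and S_08 equations removes the quadratic terms:
-202.6 x − 219.4 y = -4998.13
-65.0 x − 116.4 y = -3079.95
Solving the 2×2 system: x ≈ -10.1, y ≈ 32.1 km.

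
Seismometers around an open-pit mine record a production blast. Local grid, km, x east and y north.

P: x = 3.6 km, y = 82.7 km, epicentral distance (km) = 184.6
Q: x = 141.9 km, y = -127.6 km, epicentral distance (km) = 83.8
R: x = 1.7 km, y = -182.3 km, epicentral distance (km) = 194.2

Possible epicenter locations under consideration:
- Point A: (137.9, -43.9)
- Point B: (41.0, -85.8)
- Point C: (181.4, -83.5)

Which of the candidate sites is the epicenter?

For each candidate, compare |candidate − station| to the reported distance:
Point A: residuals P 0.0, Q 0.0, R 0.0 → max 0.0 km
Point B: residuals P 12.0, Q 25.4, R 90.0 → max 90.0 km
Point C: residuals P 58.8, Q 24.6, R 10.9 → max 58.8 km
Only Point A has all residuals ≈ 0.

Point A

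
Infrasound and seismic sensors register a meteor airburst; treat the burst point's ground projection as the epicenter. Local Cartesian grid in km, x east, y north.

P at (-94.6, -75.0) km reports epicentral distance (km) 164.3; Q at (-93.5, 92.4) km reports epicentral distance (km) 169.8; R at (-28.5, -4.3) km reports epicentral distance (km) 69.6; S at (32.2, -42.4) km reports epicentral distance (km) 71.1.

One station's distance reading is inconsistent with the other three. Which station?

Solve using three stations at a time. Using P, R, S (subtract circle equations pairwise → linear system) gives (x, y) ≈ (32.8, 28.8).
Distances from that point to each station vs reported:
  P: calculated 164.3 vs reported 164.3 → residual 0.0 km
  Q: calculated 141.4 vs reported 169.8 → residual 28.4 km
  R: calculated 69.7 vs reported 69.6 → residual 0.1 km
  S: calculated 71.2 vs reported 71.1 → residual 0.1 km
P, R, S are mutually consistent (residuals ≈ 0); Q is off by 28.4 km.

Q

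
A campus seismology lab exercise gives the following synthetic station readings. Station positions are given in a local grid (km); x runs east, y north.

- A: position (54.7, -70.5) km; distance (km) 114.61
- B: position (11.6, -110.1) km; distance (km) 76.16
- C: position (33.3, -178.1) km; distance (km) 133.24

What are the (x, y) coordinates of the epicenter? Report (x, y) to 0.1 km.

(-59.3, -82.3)

Circle about each station: (x − 54.7)² + (y + 70.5)² = 114.61²; (x − 11.6)² + (y + 110.1)² = 76.16²; (x − 33.3)² + (y + 178.1)² = 133.24².
Subtracting the A equation from the B and C equations removes the quadratic terms:
-86.2 x − 79.2 y = 11629.34
-42.8 x − 215.2 y = 20248.71
Solving the 2×2 system: x ≈ -59.3, y ≈ -82.3 km.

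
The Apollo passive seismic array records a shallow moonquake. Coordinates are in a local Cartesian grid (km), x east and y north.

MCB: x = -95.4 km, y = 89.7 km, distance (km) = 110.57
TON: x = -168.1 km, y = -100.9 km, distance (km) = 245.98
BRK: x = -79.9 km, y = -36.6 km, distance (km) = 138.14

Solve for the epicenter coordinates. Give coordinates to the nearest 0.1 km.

Circle about each station: (x + 95.4)² + (y − 89.7)² = 110.57²; (x + 168.1)² + (y + 100.9)² = 245.98²; (x + 79.9)² + (y + 36.6)² = 138.14².
Subtracting pairs of circle equations eliminates x²+y² and gives linear equations (the radical axes):
-145.4 x − 381.2 y = -26989.27
31.0 x − 252.6 y = -16280.61
Solving the 2×2 system: x ≈ 12.6, y ≈ 66.0 km.
Check against MCB (with the unrounded x, y): √((x + 95.4)²+(y − 89.7)²) = 110.56 ≈ 110.57 km. ✓

x ≈ 12.6 km, y ≈ 66.0 km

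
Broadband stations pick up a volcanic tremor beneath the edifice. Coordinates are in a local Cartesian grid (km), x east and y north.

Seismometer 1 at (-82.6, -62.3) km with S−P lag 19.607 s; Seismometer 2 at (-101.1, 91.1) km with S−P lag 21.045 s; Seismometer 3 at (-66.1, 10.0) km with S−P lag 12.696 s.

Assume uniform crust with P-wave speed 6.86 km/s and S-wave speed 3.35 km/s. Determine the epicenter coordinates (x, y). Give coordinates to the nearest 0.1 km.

Distance from S−P lag: d = Δt · v_P v_S / (v_P − v_S) = Δt · (6.86·3.35)/(6.86−3.35) ≈ 6.5473·Δt.
So d_Seismometer 1 = 128.37, d_Seismometer 2 = 137.79, d_Seismometer 3 = 83.12 km.
Circle about each station: (x + 82.6)² + (y + 62.3)² = 128.37²; (x + 101.1)² + (y − 91.1)² = 137.79²; (x + 66.1)² + (y − 10.0)² = 83.12².
Subtracting the Seismometer 1 equation from the Seismometer 2 and Seismometer 3 equations removes the quadratic terms:
-37.0 x + 306.8 y = 5309.14
33.0 x + 144.6 y = 3335.08
Solving the 2×2 system: x ≈ 16.5, y ≈ 19.3 km.
Check against Seismometer 1 (with the unrounded x, y): √((x + 82.6)²+(y + 62.3)²) = 128.38 ≈ 128.37 km. ✓

x ≈ 16.5 km, y ≈ 19.3 km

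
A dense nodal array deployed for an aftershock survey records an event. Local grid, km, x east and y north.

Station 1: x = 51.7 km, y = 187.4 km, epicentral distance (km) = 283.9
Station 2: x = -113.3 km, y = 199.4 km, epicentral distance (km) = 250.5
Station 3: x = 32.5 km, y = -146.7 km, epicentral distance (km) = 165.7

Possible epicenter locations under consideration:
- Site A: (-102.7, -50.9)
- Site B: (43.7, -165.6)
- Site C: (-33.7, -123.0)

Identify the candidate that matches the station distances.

Site A

For each candidate, compare |candidate − station| to the reported distance:
Site A: residuals Station 1 0.0, Station 2 0.0, Station 3 0.0 → max 0.0 km
Site B: residuals Station 1 69.2, Station 2 146.8, Station 3 143.7 → max 146.8 km
Site C: residuals Station 1 38.0, Station 2 81.6, Station 3 95.4 → max 95.4 km
Only Site A has all residuals ≈ 0.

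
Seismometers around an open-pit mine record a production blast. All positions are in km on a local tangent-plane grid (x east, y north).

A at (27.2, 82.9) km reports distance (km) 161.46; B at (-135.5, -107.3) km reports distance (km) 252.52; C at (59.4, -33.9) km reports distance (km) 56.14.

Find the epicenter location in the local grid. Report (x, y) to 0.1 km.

Circle about each station: (x − 27.2)² + (y − 82.9)² = 161.46²; (x + 135.5)² + (y + 107.3)² = 252.52²; (x − 59.4)² + (y + 33.9)² = 56.14².
Subtracting the A equation from the B and C equations removes the quadratic terms:
-325.4 x − 380.4 y = -15435.73
64.4 x − 233.6 y = 19982.95
Solving the 2×2 system: x ≈ 111.5, y ≈ -54.8 km.

x ≈ 111.5 km, y ≈ -54.8 km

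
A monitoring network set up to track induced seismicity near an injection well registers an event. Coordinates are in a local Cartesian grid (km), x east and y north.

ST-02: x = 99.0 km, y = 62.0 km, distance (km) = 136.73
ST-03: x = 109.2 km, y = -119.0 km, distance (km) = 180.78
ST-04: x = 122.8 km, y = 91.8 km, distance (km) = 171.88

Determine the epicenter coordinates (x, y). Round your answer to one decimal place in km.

Circle about each station: (x − 99.0)² + (y − 62.0)² = 136.73²; (x − 109.2)² + (y + 119.0)² = 180.78²; (x − 122.8)² + (y − 91.8)² = 171.88².
Subtracting the ST-02 equation from the ST-03 and ST-04 equations removes the quadratic terms:
20.4 x − 362.0 y = -1545.68
47.6 x + 59.6 y = -985.56
Solving the 2×2 system: x ≈ -24.3, y ≈ 2.9 km.
Check against ST-02 (with the unrounded x, y): √((x − 99.0)²+(y − 62.0)²) = 136.76 ≈ 136.73 km. ✓

-24.3 km east, 2.9 km north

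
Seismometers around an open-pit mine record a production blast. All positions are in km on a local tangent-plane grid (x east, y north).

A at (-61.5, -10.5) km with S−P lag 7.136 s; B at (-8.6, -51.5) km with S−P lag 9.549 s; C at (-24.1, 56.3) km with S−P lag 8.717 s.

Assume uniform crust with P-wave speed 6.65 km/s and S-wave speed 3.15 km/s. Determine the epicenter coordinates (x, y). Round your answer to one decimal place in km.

x ≈ -21.4 km, y ≈ 4.2 km

Distance from S−P lag: d = Δt · v_P v_S / (v_P − v_S) = Δt · (6.65·3.15)/(6.65−3.15) ≈ 5.9850·Δt.
So d_A = 42.71, d_B = 57.15, d_C = 52.17 km.
Circle about each station: (x + 61.5)² + (y + 10.5)² = 42.71²; (x + 8.6)² + (y + 51.5)² = 57.15²; (x + 24.1)² + (y − 56.3)² = 52.17².
Subtracting the A equation from the B and C equations removes the quadratic terms:
105.8 x − 82.0 y = -2608.27
74.8 x + 133.6 y = -1039.56
Solving the 2×2 system: x ≈ -21.4, y ≈ 4.2 km.
Check against A (with the unrounded x, y): √((x + 61.5)²+(y + 10.5)²) = 42.71 ≈ 42.71 km. ✓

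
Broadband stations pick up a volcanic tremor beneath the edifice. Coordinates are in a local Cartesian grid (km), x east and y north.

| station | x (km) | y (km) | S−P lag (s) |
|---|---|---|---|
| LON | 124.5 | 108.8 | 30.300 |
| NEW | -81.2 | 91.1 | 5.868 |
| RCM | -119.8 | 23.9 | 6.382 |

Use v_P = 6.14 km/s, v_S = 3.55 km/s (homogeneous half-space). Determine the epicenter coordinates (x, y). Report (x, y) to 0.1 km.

Distance from S−P lag: d = Δt · v_P v_S / (v_P − v_S) = Δt · (6.14·3.55)/(6.14−3.55) ≈ 8.4158·Δt.
So d_LON = 255.00, d_NEW = 49.38, d_RCM = 53.71 km.
Circle about each station: (x − 124.5)² + (y − 108.8)² = 255.00²; (x + 81.2)² + (y − 91.1)² = 49.38²; (x + 119.8)² + (y − 23.9)² = 53.71².
Subtracting pairs of circle equations eliminates x²+y² and gives linear equations (the radical axes):
-411.4 x − 35.4 y = 50141.58
-488.6 x − 169.8 y = 49725.80
Solving the 2×2 system: x ≈ -128.5, y ≈ 76.9 km.

(-128.5, 76.9)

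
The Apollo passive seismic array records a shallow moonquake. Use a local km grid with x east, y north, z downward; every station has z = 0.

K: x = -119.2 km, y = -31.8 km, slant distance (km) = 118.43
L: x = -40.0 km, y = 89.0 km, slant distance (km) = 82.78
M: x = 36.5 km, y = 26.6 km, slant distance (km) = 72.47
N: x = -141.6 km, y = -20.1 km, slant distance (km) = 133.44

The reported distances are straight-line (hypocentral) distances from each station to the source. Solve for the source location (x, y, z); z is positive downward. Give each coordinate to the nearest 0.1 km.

Each station gives a sphere (x−x_i)² + (y−y_i)² + z² = d_i² (stations at z=0).
Subtracting the K sphere from L and M: z² cancels, leaving linear equations in x and y:
158.4 x + 241.6 y = 1474.26
311.4 x + 116.8 y = -4406.31
Solving: x ≈ -21.800, y ≈ 20.394 km (keep extra digits for the depth step; rounded: -21.8, 20.4).
Then from the K sphere: z² = 118.43² − (x + 119.2)² − (y + 31.8)² with x = -21.800, y = 20.394, so z ≈ 42.599 ≈ 42.6 km.
Check against N (with the unrounded solution): distance 133.44 ≈ 133.44 km. ✓

x ≈ -21.8 km, y ≈ 20.4 km, depth ≈ 42.6 km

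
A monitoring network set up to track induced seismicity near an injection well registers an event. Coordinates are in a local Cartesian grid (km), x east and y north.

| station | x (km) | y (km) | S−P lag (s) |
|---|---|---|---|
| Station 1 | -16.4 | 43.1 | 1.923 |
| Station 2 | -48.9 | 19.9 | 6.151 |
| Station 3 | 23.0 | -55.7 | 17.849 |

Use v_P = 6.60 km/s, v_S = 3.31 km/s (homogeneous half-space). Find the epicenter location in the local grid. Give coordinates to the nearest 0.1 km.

Distance from S−P lag: d = Δt · v_P v_S / (v_P − v_S) = Δt · (6.60·3.31)/(6.60−3.31) ≈ 6.6401·Δt.
So d_Station 1 = 12.77, d_Station 2 = 40.84, d_Station 3 = 118.52 km.
Circle about each station: (x + 16.4)² + (y − 43.1)² = 12.77²; (x + 48.9)² + (y − 19.9)² = 40.84²; (x − 23.0)² + (y + 55.7)² = 118.52².
Subtracting pairs of circle equations eliminates x²+y² and gives linear equations (the radical axes):
-65.0 x − 46.4 y = -844.18
78.8 x − 197.6 y = -12379.00
Solving the 2×2 system: x ≈ -24.7, y ≈ 52.8 km.

(-24.7, 52.8)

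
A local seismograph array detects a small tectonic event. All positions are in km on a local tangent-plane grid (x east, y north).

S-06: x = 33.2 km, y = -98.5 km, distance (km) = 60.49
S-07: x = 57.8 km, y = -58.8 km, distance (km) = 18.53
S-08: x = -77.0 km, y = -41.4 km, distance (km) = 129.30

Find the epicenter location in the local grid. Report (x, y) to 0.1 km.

Circle about each station: (x − 33.2)² + (y + 98.5)² = 60.49²; (x − 57.8)² + (y + 58.8)² = 18.53²; (x + 77.0)² + (y + 41.4)² = 129.30².
Subtracting pairs of circle equations eliminates x²+y² and gives linear equations (the radical axes):
49.2 x + 79.4 y = -690.53
-220.4 x + 114.2 y = -16220.98
Solving the 2×2 system: x ≈ 52.3, y ≈ -41.1 km.

x ≈ 52.3 km, y ≈ -41.1 km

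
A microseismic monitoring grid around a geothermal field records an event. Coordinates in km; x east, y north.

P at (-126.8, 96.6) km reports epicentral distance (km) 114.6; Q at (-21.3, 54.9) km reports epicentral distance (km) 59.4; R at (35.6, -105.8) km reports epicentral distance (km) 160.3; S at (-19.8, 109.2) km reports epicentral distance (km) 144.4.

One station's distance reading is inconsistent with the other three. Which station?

Solve using three stations at a time. Using P, R, S (subtract circle equations pairwise → linear system) gives (x, y) ≈ (-95.6, -13.7).
Distances from that point to each station vs reported:
  P: calculated 114.6 vs reported 114.6 → residual 0.0 km
  Q: calculated 101.2 vs reported 59.4 → residual 41.8 km
  R: calculated 160.3 vs reported 160.3 → residual 0.0 km
  S: calculated 144.4 vs reported 144.4 → residual 0.0 km
P, R, S are mutually consistent (residuals ≈ 0); Q is off by 41.8 km.

Q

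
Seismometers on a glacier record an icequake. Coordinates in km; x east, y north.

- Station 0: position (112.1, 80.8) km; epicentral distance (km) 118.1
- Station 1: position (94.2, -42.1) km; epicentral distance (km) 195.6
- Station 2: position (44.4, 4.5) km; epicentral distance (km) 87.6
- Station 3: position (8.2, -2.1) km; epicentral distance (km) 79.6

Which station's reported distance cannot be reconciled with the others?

Station 1

Solve using three stations at a time. Using Station 0, Station 2, Station 3 (subtract circle equations pairwise → linear system) gives (x, y) ≈ (-5.8, 76.1).
Distances from that point to each station vs reported:
  Station 0: calculated 118.0 vs reported 118.1 → residual 0.1 km
  Station 1: calculated 154.9 vs reported 195.6 → residual 40.7 km
  Station 2: calculated 87.5 vs reported 87.6 → residual 0.1 km
  Station 3: calculated 79.5 vs reported 79.6 → residual 0.1 km
Station 0, Station 2, Station 3 are mutually consistent (residuals ≈ 0); Station 1 is off by 40.7 km.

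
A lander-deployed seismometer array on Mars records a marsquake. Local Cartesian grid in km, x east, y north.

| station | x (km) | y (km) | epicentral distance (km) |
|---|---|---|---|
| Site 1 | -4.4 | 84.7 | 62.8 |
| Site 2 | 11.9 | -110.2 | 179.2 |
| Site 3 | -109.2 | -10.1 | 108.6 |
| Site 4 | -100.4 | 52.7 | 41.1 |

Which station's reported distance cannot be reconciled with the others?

Solve using three stations at a time. Using Site 1, Site 2, Site 4 (subtract circle equations pairwise → linear system) gives (x, y) ≈ (-59.3, 54.2).
Distances from that point to each station vs reported:
  Site 1: calculated 62.8 vs reported 62.8 → residual 0.0 km
  Site 2: calculated 179.2 vs reported 179.2 → residual 0.0 km
  Site 3: calculated 81.4 vs reported 108.6 → residual 27.2 km
  Site 4: calculated 41.1 vs reported 41.1 → residual 0.0 km
Site 1, Site 2, Site 4 are mutually consistent (residuals ≈ 0); Site 3 is off by 27.2 km.

Site 3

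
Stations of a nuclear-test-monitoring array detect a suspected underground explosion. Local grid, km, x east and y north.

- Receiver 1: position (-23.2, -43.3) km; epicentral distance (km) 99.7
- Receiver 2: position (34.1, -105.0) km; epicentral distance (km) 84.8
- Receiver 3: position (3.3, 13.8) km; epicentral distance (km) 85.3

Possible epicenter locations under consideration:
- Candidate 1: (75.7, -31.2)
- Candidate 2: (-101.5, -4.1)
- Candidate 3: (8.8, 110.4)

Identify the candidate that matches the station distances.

For each candidate, compare |candidate − station| to the reported distance:
Candidate 1: residuals Receiver 1 0.1, Receiver 2 0.1, Receiver 3 0.1 → max 0.1 km
Candidate 2: residuals Receiver 1 12.1, Receiver 2 84.2, Receiver 3 21.0 → max 84.2 km
Candidate 3: residuals Receiver 1 57.3, Receiver 2 132.1, Receiver 3 11.5 → max 132.1 km
Only Candidate 1 has all residuals ≈ 0.

Candidate 1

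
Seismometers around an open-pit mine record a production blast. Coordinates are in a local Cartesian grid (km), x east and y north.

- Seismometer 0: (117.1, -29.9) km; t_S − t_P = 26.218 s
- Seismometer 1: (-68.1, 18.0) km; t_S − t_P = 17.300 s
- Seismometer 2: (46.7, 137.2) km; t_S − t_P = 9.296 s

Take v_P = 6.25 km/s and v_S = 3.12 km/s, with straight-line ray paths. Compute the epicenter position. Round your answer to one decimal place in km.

(9.4, 92.9)

Distance from S−P lag: d = Δt · v_P v_S / (v_P − v_S) = Δt · (6.25·3.12)/(6.25−3.12) ≈ 6.2300·Δt.
So d_Seismometer 0 = 163.34, d_Seismometer 1 = 107.78, d_Seismometer 2 = 57.91 km.
Circle about each station: (x − 117.1)² + (y + 29.9)² = 163.34²; (x + 68.1)² + (y − 18.0)² = 107.78²; (x − 46.7)² + (y − 137.2)² = 57.91².
Subtracting pairs of circle equations eliminates x²+y² and gives linear equations (the radical axes):
-370.4 x + 95.8 y = 5418.62
-140.8 x + 334.2 y = 29724.70
Solving the 2×2 system: x ≈ 9.4, y ≈ 92.9 km.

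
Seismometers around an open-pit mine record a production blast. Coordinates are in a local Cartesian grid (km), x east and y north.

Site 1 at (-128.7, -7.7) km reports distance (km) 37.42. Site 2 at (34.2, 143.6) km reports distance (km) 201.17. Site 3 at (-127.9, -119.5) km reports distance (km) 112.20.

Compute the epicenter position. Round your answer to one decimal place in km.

(-91.7, -13.3)

Circle about each station: (x + 128.7)² + (y + 7.7)² = 37.42²; (x − 34.2)² + (y − 143.6)² = 201.17²; (x + 127.9)² + (y + 119.5)² = 112.20².
Subtracting the Site 1 equation from the Site 2 and Site 3 equations removes the quadratic terms:
325.8 x + 302.6 y = -33901.49
1.6 x − 223.6 y = 2827.10
Solving the 2×2 system: x ≈ -91.7, y ≈ -13.3 km.
Check against Site 1 (with the unrounded x, y): √((x + 128.7)²+(y + 7.7)²) = 37.42 ≈ 37.42 km. ✓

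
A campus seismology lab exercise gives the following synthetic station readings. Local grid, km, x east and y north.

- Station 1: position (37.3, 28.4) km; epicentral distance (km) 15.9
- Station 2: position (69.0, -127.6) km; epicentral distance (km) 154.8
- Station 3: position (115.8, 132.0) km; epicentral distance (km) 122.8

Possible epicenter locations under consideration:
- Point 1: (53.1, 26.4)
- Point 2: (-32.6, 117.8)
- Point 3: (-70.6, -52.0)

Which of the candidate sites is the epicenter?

For each candidate, compare |candidate − station| to the reported distance:
Point 1: residuals Station 1 0.0, Station 2 0.0, Station 3 0.0 → max 0.0 km
Point 2: residuals Station 1 97.6, Station 2 110.8, Station 3 26.3 → max 110.8 km
Point 3: residuals Station 1 118.7, Station 2 4.0, Station 3 139.1 → max 139.1 km
Only Point 1 has all residuals ≈ 0.

Point 1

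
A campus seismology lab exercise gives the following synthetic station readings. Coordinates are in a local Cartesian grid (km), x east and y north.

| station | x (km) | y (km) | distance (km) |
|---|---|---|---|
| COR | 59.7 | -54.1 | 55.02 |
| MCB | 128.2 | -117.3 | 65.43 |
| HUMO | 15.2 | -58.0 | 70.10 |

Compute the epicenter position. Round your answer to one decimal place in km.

Circle about each station: (x − 59.7)² + (y + 54.1)² = 55.02²; (x − 128.2)² + (y + 117.3)² = 65.43²; (x − 15.2)² + (y + 58.0)² = 70.10².
Subtracting the COR equation from the MCB and HUMO equations removes the quadratic terms:
137.0 x − 126.4 y = 22449.75
-89.0 x − 7.8 y = -4782.67
Solving the 2×2 system: x ≈ 63.3, y ≈ -109.0 km.

x ≈ 63.3 km, y ≈ -109.0 km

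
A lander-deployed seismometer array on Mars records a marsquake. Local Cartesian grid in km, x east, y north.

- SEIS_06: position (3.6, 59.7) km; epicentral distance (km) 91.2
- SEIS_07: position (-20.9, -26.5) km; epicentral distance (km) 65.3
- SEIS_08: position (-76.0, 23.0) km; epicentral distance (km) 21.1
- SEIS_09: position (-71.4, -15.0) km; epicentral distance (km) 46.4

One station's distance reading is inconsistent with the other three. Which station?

Solve using three stations at a time. Using SEIS_07, SEIS_08, SEIS_09 (subtract circle equations pairwise → linear system) gives (x, y) ≈ (-55.8, 28.6).
Distances from that point to each station vs reported:
  SEIS_06: calculated 67.0 vs reported 91.2 → residual 24.2 km
  SEIS_07: calculated 65.3 vs reported 65.3 → residual 0.0 km
  SEIS_08: calculated 21.0 vs reported 21.1 → residual 0.1 km
  SEIS_09: calculated 46.3 vs reported 46.4 → residual 0.1 km
SEIS_07, SEIS_08, SEIS_09 are mutually consistent (residuals ≈ 0); SEIS_06 is off by 24.2 km.

SEIS_06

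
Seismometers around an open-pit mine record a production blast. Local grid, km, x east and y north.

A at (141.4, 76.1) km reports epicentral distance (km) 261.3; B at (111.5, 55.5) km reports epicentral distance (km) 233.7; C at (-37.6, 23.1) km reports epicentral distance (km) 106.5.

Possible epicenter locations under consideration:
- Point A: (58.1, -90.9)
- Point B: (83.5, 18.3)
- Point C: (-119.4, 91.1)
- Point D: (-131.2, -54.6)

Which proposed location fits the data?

Point C

For each candidate, compare |candidate − station| to the reported distance:
Point A: residuals A 74.7, B 77.9, C 42.3 → max 77.9 km
Point B: residuals A 179.5, B 187.1, C 14.7 → max 187.1 km
Point C: residuals A 0.1, B 0.1, C 0.1 → max 0.1 km
Point D: residuals A 41.0, B 32.8, C 15.1 → max 41.0 km
Only Point C has all residuals ≈ 0.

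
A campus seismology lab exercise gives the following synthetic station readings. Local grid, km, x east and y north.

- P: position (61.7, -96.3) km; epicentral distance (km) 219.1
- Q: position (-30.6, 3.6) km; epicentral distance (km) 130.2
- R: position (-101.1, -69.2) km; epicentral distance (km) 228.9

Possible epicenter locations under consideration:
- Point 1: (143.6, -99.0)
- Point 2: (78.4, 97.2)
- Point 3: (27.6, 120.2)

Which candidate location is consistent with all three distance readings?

For each candidate, compare |candidate − station| to the reported distance:
Point 1: residuals P 137.2, Q 72.0, R 17.6 → max 137.2 km
Point 2: residuals P 24.9, Q 13.5, R 15.9 → max 24.9 km
Point 3: residuals P 0.1, Q 0.1, R 0.1 → max 0.1 km
Only Point 3 has all residuals ≈ 0.

Point 3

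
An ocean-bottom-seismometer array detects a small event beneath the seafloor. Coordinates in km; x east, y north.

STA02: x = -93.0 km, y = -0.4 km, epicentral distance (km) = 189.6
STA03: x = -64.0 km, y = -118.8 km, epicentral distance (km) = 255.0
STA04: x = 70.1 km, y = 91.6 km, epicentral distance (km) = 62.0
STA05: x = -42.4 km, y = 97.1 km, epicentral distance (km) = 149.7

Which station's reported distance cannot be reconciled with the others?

Solve using three stations at a time. Using STA02, STA04, STA05 (subtract circle equations pairwise → linear system) gives (x, y) ≈ (93.4, 34.2).
Distances from that point to each station vs reported:
  STA02: calculated 189.6 vs reported 189.6 → residual 0.0 km
  STA03: calculated 219.5 vs reported 255.0 → residual 35.5 km
  STA04: calculated 62.0 vs reported 62.0 → residual 0.0 km
  STA05: calculated 149.7 vs reported 149.7 → residual 0.0 km
STA02, STA04, STA05 are mutually consistent (residuals ≈ 0); STA03 is off by 35.5 km.

STA03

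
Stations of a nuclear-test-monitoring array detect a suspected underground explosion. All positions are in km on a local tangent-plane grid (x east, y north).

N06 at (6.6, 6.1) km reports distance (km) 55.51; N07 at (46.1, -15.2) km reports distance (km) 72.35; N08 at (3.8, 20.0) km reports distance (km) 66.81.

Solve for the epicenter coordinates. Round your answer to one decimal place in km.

Circle about each station: (x − 6.6)² + (y − 6.1)² = 55.51²; (x − 46.1)² + (y + 15.2)² = 72.35²; (x − 3.8)² + (y − 20.0)² = 66.81².
Subtracting the N06 equation from the N07 and N08 equations removes the quadratic terms:
79.0 x − 42.6 y = 122.32
-5.6 x + 27.8 y = -1048.55
Solving the 2×2 system: x ≈ -21.1, y ≈ -42.0 km.

-21.1 km east, -42.0 km north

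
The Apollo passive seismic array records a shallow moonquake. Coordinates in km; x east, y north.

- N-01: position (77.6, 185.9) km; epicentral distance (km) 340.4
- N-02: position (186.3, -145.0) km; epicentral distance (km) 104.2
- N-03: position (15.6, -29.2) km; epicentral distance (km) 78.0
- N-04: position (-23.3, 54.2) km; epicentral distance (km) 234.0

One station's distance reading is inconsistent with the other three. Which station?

N-03

Solve using three stations at a time. Using N-01, N-02, N-04 (subtract circle equations pairwise → linear system) gives (x, y) ≈ (82.6, -154.4).
Distances from that point to each station vs reported:
  N-01: calculated 340.4 vs reported 340.4 → residual 0.0 km
  N-02: calculated 104.1 vs reported 104.2 → residual 0.1 km
  N-03: calculated 142.0 vs reported 78.0 → residual 64.0 km
  N-04: calculated 234.0 vs reported 234.0 → residual 0.0 km
N-01, N-02, N-04 are mutually consistent (residuals ≈ 0); N-03 is off by 64.0 km.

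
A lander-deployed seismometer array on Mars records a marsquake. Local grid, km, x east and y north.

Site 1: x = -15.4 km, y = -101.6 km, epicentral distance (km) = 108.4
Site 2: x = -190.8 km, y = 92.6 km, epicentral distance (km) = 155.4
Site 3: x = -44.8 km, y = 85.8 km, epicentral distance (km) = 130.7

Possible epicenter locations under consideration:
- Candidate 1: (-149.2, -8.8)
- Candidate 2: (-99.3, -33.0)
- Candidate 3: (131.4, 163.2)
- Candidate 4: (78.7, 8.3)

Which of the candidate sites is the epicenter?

For each candidate, compare |candidate − station| to the reported distance:
Candidate 1: residuals Site 1 54.4, Site 2 45.8, Site 3 10.2 → max 54.4 km
Candidate 2: residuals Site 1 0.0, Site 2 0.0, Site 3 0.0 → max 0.0 km
Candidate 3: residuals Site 1 194.4, Site 2 174.4, Site 3 61.8 → max 194.4 km
Candidate 4: residuals Site 1 36.3, Site 2 127.0, Site 3 15.1 → max 127.0 km
Only Candidate 2 has all residuals ≈ 0.

Candidate 2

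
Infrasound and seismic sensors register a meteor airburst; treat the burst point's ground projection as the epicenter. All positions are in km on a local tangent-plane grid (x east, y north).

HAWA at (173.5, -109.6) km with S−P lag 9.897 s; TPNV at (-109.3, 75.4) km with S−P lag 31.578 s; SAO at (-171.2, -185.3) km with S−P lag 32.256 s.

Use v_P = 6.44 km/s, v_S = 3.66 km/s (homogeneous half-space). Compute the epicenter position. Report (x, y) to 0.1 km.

Distance from S−P lag: d = Δt · v_P v_S / (v_P − v_S) = Δt · (6.44·3.66)/(6.44−3.66) ≈ 8.4786·Δt.
So d_HAWA = 83.91, d_TPNV = 267.74, d_SAO = 273.48 km.
Circle about each station: (x − 173.5)² + (y + 109.6)² = 83.91²; (x + 109.3)² + (y − 75.4)² = 267.74²; (x + 171.2)² + (y + 185.3)² = 273.48².
Subtracting pairs of circle equations eliminates x²+y² and gives linear equations (the radical axes):
-565.6 x + 370.0 y = -89126.58
-689.4 x − 151.4 y = -46219.30
Solving the 2×2 system: x ≈ 89.8, y ≈ -103.6 km.

x ≈ 89.8 km, y ≈ -103.6 km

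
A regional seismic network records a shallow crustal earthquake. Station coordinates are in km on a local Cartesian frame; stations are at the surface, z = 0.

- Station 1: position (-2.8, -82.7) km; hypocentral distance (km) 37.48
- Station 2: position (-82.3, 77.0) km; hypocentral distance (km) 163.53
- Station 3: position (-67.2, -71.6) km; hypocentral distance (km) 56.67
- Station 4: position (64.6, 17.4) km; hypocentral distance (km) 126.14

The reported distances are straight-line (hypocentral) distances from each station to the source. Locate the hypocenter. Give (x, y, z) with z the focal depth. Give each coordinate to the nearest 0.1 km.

Each station gives a sphere (x−x_i)² + (y−y_i)² + z² = d_i² (stations at z=0).
Subtracting the Station 1 sphere from Station 2 and Station 3: z² cancels, leaving linear equations in x and y:
-159.0 x + 319.4 y = -19482.15
-128.8 x + 22.2 y = 988.53
Solving: x ≈ -19.895, y ≈ -70.900 km (keep extra digits for the depth step; rounded: -19.9, -70.9).
Then from the Station 1 sphere: z² = 37.48² − (x + 2.8)² − (y + 82.7)² with x = -19.895, y = -70.900, so z ≈ 31.197 ≈ 31.2 km.

(-19.9, -70.9, 31.2)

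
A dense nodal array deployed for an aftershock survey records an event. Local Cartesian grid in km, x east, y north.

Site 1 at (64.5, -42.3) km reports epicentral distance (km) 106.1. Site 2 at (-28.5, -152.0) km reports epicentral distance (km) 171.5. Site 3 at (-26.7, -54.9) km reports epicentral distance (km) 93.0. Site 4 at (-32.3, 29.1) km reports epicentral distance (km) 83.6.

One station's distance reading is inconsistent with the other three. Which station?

Solve using three stations at a time. Using Site 2, Site 3, Site 4 (subtract circle equations pairwise → linear system) gives (x, y) ≈ (47.0, 2.1).
Distances from that point to each station vs reported:
  Site 1: calculated 47.7 vs reported 106.1 → residual 58.4 km
  Site 2: calculated 171.6 vs reported 171.5 → residual 0.1 km
  Site 3: calculated 93.2 vs reported 93.0 → residual 0.2 km
  Site 4: calculated 83.8 vs reported 83.6 → residual 0.2 km
Site 2, Site 3, Site 4 are mutually consistent (residuals ≈ 0); Site 1 is off by 58.4 km.

Site 1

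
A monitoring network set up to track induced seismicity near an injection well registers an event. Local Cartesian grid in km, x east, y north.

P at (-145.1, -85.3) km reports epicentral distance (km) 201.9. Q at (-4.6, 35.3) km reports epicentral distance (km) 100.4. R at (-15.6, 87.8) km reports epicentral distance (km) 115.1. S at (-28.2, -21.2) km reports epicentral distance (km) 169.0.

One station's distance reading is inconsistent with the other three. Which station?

Q

Solve using three stations at a time. Using P, R, S (subtract circle equations pairwise → linear system) gives (x, y) ≈ (-127.1, 115.7).
Distances from that point to each station vs reported:
  P: calculated 201.8 vs reported 201.9 → residual 0.1 km
  Q: calculated 146.5 vs reported 100.4 → residual 46.1 km
  R: calculated 114.9 vs reported 115.1 → residual 0.2 km
  S: calculated 168.9 vs reported 169.0 → residual 0.1 km
P, R, S are mutually consistent (residuals ≈ 0); Q is off by 46.1 km.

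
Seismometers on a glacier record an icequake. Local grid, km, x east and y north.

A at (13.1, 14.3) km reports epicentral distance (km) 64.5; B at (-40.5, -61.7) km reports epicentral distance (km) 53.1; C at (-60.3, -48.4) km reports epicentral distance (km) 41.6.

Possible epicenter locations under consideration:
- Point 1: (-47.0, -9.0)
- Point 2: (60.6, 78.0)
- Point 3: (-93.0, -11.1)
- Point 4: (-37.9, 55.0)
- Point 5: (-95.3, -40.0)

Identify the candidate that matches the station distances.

For each candidate, compare |candidate − station| to the reported distance:
Point 1: residuals A 0.0, B 0.0, C 0.0 → max 0.0 km
Point 2: residuals A 15.0, B 119.3, C 133.3 → max 133.3 km
Point 3: residuals A 44.6, B 19.8, C 8.0 → max 44.6 km
Point 4: residuals A 0.7, B 63.6, C 64.2 → max 64.2 km
Point 5: residuals A 56.7, B 5.8, C 5.6 → max 56.7 km
Only Point 1 has all residuals ≈ 0.

Point 1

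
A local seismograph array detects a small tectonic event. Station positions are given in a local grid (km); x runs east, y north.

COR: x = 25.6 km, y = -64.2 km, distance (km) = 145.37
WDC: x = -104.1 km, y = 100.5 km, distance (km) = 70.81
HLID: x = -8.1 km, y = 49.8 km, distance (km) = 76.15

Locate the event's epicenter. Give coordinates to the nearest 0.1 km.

-82.4 km east, 33.1 km north

Circle about each station: (x − 25.6)² + (y + 64.2)² = 145.37²; (x + 104.1)² + (y − 100.5)² = 70.81²; (x + 8.1)² + (y − 49.8)² = 76.15².
Subtracting the COR equation from the WDC and HLID equations removes the quadratic terms:
-259.4 x + 329.4 y = 32278.44
-67.4 x + 228.0 y = 13102.26
Solving the 2×2 system: x ≈ -82.4, y ≈ 33.1 km.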